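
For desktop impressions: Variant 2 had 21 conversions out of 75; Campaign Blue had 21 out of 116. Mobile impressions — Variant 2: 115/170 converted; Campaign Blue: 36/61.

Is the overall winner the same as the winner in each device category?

Yes

Desktop: Variant 2 21/75 = 28.0%, Campaign Blue 21/116 = 18.1% → Variant 2
Mobile: Variant 2 115/170 = 67.6%, Campaign Blue 36/61 = 59.0% → Variant 2
Overall: Variant 2 136/245 = 55.5%, Campaign Blue 57/177 = 32.2% → Variant 2
Variant 2 wins overall and in every device group — no reversal.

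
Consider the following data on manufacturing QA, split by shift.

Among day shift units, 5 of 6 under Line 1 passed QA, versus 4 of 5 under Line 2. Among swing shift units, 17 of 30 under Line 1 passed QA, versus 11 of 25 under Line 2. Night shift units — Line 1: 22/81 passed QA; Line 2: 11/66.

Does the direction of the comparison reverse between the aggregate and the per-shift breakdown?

Day shift: Line 1 5/6 = 83.3%, Line 2 4/5 = 80.0% → Line 1
Swing shift: Line 1 17/30 = 56.7%, Line 2 11/25 = 44.0% → Line 1
Night shift: Line 1 22/81 = 27.2%, Line 2 11/66 = 16.7% → Line 1
Overall: Line 1 44/117 = 37.6%, Line 2 26/96 = 27.1% → Line 1
Line 1 wins overall and in every shift group — no reversal.

No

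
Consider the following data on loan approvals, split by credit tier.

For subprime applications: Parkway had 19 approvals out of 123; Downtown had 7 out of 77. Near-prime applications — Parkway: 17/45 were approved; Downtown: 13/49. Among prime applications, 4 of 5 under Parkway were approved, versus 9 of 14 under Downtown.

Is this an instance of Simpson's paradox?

Subprime: Parkway 19/123 = 15.4%, Downtown 7/77 = 9.1% → Parkway
Near-prime: Parkway 17/45 = 37.8%, Downtown 13/49 = 26.5% → Parkway
Prime: Parkway 4/5 = 80.0%, Downtown 9/14 = 64.3% → Parkway
Overall: Parkway 40/173 = 23.1%, Downtown 29/140 = 20.7% → Parkway
Parkway wins overall and in every credit group — no reversal.

No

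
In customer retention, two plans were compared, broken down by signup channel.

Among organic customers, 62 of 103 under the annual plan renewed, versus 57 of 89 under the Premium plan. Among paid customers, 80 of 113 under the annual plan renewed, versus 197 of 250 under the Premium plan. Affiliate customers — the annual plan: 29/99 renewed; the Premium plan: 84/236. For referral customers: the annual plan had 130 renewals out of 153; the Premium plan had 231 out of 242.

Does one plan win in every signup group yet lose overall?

Organic: the annual plan 62/103 = 60.2%, the Premium plan 57/89 = 64.0% → the Premium plan
Paid: the annual plan 80/113 = 70.8%, the Premium plan 197/250 = 78.8% → the Premium plan
Affiliate: the annual plan 29/99 = 29.3%, the Premium plan 84/236 = 35.6% → the Premium plan
Referral: the annual plan 130/153 = 85.0%, the Premium plan 231/242 = 95.5% → the Premium plan
Overall: the annual plan 301/468 = 64.3%, the Premium plan 569/817 = 69.6% → the Premium plan
The Premium plan wins overall and in every signup group — no reversal.

No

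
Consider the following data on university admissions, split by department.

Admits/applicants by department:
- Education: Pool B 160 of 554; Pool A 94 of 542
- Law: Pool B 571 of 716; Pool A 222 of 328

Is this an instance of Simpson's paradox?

Education: Pool B 160/554 = 28.9%, Pool A 94/542 = 17.3% → Pool B
Law: Pool B 571/716 = 79.7%, Pool A 222/328 = 67.7% → Pool B
Overall: Pool B 731/1270 = 57.6%, Pool A 316/870 = 36.3% → Pool B
Pool B wins overall and in every department group — no reversal.

No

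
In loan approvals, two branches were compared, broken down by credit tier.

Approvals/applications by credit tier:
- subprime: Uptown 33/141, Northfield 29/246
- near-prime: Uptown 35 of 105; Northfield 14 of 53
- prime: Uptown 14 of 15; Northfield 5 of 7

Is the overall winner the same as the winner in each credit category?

Yes

Subprime: Uptown 33/141 = 23.4%, Northfield 29/246 = 11.8% → Uptown
Near-prime: Uptown 35/105 = 33.3%, Northfield 14/53 = 26.4% → Uptown
Prime: Uptown 14/15 = 93.3%, Northfield 5/7 = 71.4% → Uptown
Overall: Uptown 82/261 = 31.4%, Northfield 48/306 = 15.7% → Uptown
Uptown wins overall and in every credit group — no reversal.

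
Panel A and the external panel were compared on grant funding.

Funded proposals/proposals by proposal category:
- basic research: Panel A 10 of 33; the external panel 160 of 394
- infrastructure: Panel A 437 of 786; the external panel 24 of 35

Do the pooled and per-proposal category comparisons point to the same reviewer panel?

Basic research: Panel A 10/33 = 30.3%, the external panel 160/394 = 40.6% → the external panel
Infrastructure: Panel A 437/786 = 55.6%, the external panel 24/35 = 68.6% → the external panel
Overall: Panel A 447/819 = 54.6%, the external panel 184/429 = 42.9% → Panel A
The external panel wins each proposal group but Panel A wins overall — the comparison reverses. The external panel's proposals skew toward basic research, which has a lower base rate.

No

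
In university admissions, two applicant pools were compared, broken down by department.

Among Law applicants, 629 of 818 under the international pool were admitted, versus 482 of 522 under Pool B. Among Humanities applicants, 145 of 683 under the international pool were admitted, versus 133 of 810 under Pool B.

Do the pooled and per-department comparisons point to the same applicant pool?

Law: the international pool 629/818 = 76.9%, Pool B 482/522 = 92.3% → Pool B
Humanities: the international pool 145/683 = 21.2%, Pool B 133/810 = 16.4% → the international pool
Overall: the international pool 774/1501 = 51.6%, Pool B 615/1332 = 46.2% → the international pool
Neither sweeps: the international pool wins 1 of 2 groups, Pool B wins 1. The international pool wins overall but not every group — no Simpson reversal.

No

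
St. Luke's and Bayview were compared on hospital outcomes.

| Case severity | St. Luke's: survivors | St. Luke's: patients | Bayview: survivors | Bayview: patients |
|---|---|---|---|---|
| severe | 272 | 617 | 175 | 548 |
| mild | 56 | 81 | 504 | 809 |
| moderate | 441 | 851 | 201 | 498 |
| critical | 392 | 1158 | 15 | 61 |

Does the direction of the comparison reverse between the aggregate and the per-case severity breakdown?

Yes

Severe: St. Luke's 272/617 = 44.1%, Bayview 175/548 = 31.9% → St. Luke's
Mild: St. Luke's 56/81 = 69.1%, Bayview 504/809 = 62.3% → St. Luke's
Moderate: St. Luke's 441/851 = 51.8%, Bayview 201/498 = 40.4% → St. Luke's
Critical: St. Luke's 392/1158 = 33.9%, Bayview 15/61 = 24.6% → St. Luke's
Overall: St. Luke's 1161/2707 = 42.9%, Bayview 895/1916 = 46.7% → Bayview
St. Luke's wins each case group but Bayview wins overall — the comparison reverses. St. Luke's's patients skew toward critical, which has a lower base rate.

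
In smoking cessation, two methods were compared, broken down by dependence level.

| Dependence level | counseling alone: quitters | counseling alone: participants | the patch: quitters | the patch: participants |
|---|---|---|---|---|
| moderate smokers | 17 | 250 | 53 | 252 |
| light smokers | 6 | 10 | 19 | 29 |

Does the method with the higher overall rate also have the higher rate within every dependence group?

Yes

Moderate smokers: counseling alone 17/250 = 6.8%, the patch 53/252 = 21.0% → the patch
Light smokers: counseling alone 6/10 = 60.0%, the patch 19/29 = 65.5% → the patch
Overall: counseling alone 23/260 = 8.8%, the patch 72/281 = 25.6% → the patch
The patch wins overall and in every dependence group — no reversal.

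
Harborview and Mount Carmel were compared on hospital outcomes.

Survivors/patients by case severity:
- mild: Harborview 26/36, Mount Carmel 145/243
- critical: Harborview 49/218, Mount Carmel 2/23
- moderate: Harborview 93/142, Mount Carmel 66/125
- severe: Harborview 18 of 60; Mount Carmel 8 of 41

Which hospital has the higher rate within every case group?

Harborview

Mild: Harborview 26/36 = 72.2%, Mount Carmel 145/243 = 59.7% → Harborview
Critical: Harborview 49/218 = 22.5%, Mount Carmel 2/23 = 8.7% → Harborview
Moderate: Harborview 93/142 = 65.5%, Mount Carmel 66/125 = 52.8% → Harborview
Severe: Harborview 18/60 = 30.0%, Mount Carmel 8/41 = 19.5% → Harborview
Harborview has the higher rate in all 4 groups.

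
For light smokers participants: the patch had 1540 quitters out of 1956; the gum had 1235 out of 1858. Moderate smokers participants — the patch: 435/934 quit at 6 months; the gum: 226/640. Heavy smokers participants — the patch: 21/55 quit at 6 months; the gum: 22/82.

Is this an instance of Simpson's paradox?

Light smokers: the patch 1540/1956 = 78.7%, the gum 1235/1858 = 66.5% → the patch
Moderate smokers: the patch 435/934 = 46.6%, the gum 226/640 = 35.3% → the patch
Heavy smokers: the patch 21/55 = 38.2%, the gum 22/82 = 26.8% → the patch
Overall: the patch 1996/2945 = 67.8%, the gum 1483/2580 = 57.5% → the patch
The patch wins overall and in every dependence group — no reversal.

No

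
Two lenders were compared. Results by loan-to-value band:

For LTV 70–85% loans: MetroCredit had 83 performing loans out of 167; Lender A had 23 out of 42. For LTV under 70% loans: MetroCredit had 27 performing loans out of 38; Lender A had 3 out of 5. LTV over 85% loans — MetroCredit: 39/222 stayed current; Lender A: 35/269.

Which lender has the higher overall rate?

LTV 70–85%: MetroCredit 83/167 = 49.7%, Lender A 23/42 = 54.8% → Lender A
LTV under 70%: MetroCredit 27/38 = 71.1%, Lender A 3/5 = 60.0% → MetroCredit
LTV over 85%: MetroCredit 39/222 = 17.6%, Lender A 35/269 = 13.0% → MetroCredit
Overall: MetroCredit 149/427 = 34.9%, Lender A 61/316 = 19.3% → MetroCredit
(Neither sweeps every loan-to-value group, but MetroCredit has the higher pooled rate.)

MetroCredit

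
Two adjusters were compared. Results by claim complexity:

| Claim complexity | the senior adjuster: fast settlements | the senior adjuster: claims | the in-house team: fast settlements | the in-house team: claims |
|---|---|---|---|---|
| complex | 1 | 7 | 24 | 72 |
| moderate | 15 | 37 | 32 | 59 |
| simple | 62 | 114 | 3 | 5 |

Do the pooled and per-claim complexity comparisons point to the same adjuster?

Complex: the senior adjuster 1/7 = 14.3%, the in-house team 24/72 = 33.3% → the in-house team
Moderate: the senior adjuster 15/37 = 40.5%, the in-house team 32/59 = 54.2% → the in-house team
Simple: the senior adjuster 62/114 = 54.4%, the in-house team 3/5 = 60.0% → the in-house team
Overall: the senior adjuster 78/158 = 49.4%, the in-house team 59/136 = 43.4% → the senior adjuster
The in-house team wins each claim group but the senior adjuster wins overall — the comparison reverses. The in-house team's claims skew toward complex, which has a lower base rate.

No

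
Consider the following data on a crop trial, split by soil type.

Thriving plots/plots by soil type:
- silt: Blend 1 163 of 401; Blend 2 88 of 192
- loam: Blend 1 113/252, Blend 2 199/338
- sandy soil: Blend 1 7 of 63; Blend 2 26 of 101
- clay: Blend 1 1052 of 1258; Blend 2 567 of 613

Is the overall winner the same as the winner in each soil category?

Silt: Blend 1 163/401 = 40.6%, Blend 2 88/192 = 45.8% → Blend 2
Loam: Blend 1 113/252 = 44.8%, Blend 2 199/338 = 58.9% → Blend 2
Sandy soil: Blend 1 7/63 = 11.1%, Blend 2 26/101 = 25.7% → Blend 2
Clay: Blend 1 1052/1258 = 83.6%, Blend 2 567/613 = 92.5% → Blend 2
Overall: Blend 1 1335/1974 = 67.6%, Blend 2 880/1244 = 70.7% → Blend 2
Blend 2 wins overall and in every soil group — no reversal.

Yes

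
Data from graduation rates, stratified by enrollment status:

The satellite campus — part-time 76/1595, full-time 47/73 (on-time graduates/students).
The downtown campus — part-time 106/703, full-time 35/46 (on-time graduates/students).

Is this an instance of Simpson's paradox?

No

Part-time: the satellite campus 76/1595 = 4.8%, the downtown campus 106/703 = 15.1% → the downtown campus
Full-time: the satellite campus 47/73 = 64.4%, the downtown campus 35/46 = 76.1% → the downtown campus
Overall: the satellite campus 123/1668 = 7.4%, the downtown campus 141/749 = 18.8% → the downtown campus
The downtown campus wins overall and in every enrollment group — no reversal.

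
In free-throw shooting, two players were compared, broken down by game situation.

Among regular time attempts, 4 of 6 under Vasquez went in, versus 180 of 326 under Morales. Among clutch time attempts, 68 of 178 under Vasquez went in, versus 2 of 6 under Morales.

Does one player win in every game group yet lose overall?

Yes

Regular time: Vasquez 4/6 = 66.7%, Morales 180/326 = 55.2% → Vasquez
Clutch time: Vasquez 68/178 = 38.2%, Morales 2/6 = 33.3% → Vasquez
Overall: Vasquez 72/184 = 39.1%, Morales 182/332 = 54.8% → Morales
Vasquez wins each game group but Morales wins overall — the comparison reverses. Vasquez's attempts skew toward clutch time, which has a lower base rate.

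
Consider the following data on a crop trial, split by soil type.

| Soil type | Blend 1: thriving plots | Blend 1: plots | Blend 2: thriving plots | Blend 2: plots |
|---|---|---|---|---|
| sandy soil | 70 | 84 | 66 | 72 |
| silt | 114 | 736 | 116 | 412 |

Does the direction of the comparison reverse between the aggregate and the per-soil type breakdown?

Sandy soil: Blend 1 70/84 = 83.3%, Blend 2 66/72 = 91.7% → Blend 2
Silt: Blend 1 114/736 = 15.5%, Blend 2 116/412 = 28.2% → Blend 2
Overall: Blend 1 184/820 = 22.4%, Blend 2 182/484 = 37.6% → Blend 2
Blend 2 wins overall and in every soil group — no reversal.

No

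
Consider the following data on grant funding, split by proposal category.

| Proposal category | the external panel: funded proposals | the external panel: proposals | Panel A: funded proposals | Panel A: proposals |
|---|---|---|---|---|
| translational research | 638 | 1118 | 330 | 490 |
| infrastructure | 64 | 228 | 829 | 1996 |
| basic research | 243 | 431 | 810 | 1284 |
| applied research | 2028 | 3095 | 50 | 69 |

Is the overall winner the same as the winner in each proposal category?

No

Translational research: the external panel 638/1118 = 57.1%, Panel A 330/490 = 67.3% → Panel A
Infrastructure: the external panel 64/228 = 28.1%, Panel A 829/1996 = 41.5% → Panel A
Basic research: the external panel 243/431 = 56.4%, Panel A 810/1284 = 63.1% → Panel A
Applied research: the external panel 2028/3095 = 65.5%, Panel A 50/69 = 72.5% → Panel A
Overall: the external panel 2973/4872 = 61.0%, Panel A 2019/3839 = 52.6% → the external panel
Panel A wins each proposal group but the external panel wins overall — the comparison reverses. Panel A's proposals skew toward infrastructure, which has a lower base rate.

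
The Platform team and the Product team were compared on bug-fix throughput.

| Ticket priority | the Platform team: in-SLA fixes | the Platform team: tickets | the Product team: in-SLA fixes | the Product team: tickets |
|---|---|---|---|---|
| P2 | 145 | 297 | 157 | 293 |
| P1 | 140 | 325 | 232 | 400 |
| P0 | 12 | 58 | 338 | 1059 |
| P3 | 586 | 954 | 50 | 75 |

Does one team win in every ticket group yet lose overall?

Yes

P2: the Platform team 145/297 = 48.8%, the Product team 157/293 = 53.6% → the Product team
P1: the Platform team 140/325 = 43.1%, the Product team 232/400 = 58.0% → the Product team
P0: the Platform team 12/58 = 20.7%, the Product team 338/1059 = 31.9% → the Product team
P3: the Platform team 586/954 = 61.4%, the Product team 50/75 = 66.7% → the Product team
Overall: the Platform team 883/1634 = 54.0%, the Product team 777/1827 = 42.5% → the Platform team
The Product team wins each ticket group but the Platform team wins overall — the comparison reverses. The Product team's tickets skew toward P0, which has a lower base rate.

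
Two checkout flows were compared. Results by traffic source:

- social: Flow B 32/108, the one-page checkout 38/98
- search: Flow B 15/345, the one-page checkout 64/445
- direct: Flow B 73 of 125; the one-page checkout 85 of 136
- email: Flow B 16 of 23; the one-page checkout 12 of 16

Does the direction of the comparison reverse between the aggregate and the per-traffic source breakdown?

Social: Flow B 32/108 = 29.6%, the one-page checkout 38/98 = 38.8% → the one-page checkout
Search: Flow B 15/345 = 4.3%, the one-page checkout 64/445 = 14.4% → the one-page checkout
Direct: Flow B 73/125 = 58.4%, the one-page checkout 85/136 = 62.5% → the one-page checkout
Email: Flow B 16/23 = 69.6%, the one-page checkout 12/16 = 75.0% → the one-page checkout
Overall: Flow B 136/601 = 22.6%, the one-page checkout 199/695 = 28.6% → the one-page checkout
The one-page checkout wins overall and in every traffic group — no reversal.

No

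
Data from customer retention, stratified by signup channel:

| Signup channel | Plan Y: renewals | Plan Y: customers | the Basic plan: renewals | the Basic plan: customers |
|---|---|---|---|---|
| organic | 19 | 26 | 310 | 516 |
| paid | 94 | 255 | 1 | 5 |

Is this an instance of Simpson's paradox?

Organic: Plan Y 19/26 = 73.1%, the Basic plan 310/516 = 60.1% → Plan Y
Paid: Plan Y 94/255 = 36.9%, the Basic plan 1/5 = 20.0% → Plan Y
Overall: Plan Y 113/281 = 40.2%, the Basic plan 311/521 = 59.7% → the Basic plan
Plan Y wins each signup group but the Basic plan wins overall — the comparison reverses. Plan Y's customers skew toward paid, which has a lower base rate.

Yes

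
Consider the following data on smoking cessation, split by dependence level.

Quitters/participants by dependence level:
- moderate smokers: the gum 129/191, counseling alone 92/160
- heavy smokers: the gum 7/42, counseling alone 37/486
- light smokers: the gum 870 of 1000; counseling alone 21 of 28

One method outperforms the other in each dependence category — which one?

Moderate smokers: the gum 129/191 = 67.5%, counseling alone 92/160 = 57.5% → the gum
Heavy smokers: the gum 7/42 = 16.7%, counseling alone 37/486 = 7.6% → the gum
Light smokers: the gum 870/1000 = 87.0%, counseling alone 21/28 = 75.0% → the gum
The gum has the higher rate in all 3 groups.

the gum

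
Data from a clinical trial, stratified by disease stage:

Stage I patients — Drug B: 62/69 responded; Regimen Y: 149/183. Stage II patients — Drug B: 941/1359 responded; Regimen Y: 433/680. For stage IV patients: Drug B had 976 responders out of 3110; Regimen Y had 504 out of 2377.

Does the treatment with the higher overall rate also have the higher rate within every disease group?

Yes

Stage I: Drug B 62/69 = 89.9%, Regimen Y 149/183 = 81.4% → Drug B
Stage II: Drug B 941/1359 = 69.2%, Regimen Y 433/680 = 63.7% → Drug B
Stage IV: Drug B 976/3110 = 31.4%, Regimen Y 504/2377 = 21.2% → Drug B
Overall: Drug B 1979/4538 = 43.6%, Regimen Y 1086/3240 = 33.5% → Drug B
Drug B wins overall and in every disease group — no reversal.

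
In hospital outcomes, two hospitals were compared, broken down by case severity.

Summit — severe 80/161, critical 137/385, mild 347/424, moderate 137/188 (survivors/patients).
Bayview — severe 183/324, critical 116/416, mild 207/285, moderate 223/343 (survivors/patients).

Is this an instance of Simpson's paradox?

Severe: Summit 80/161 = 49.7%, Bayview 183/324 = 56.5% → Bayview
Critical: Summit 137/385 = 35.6%, Bayview 116/416 = 27.9% → Summit
Mild: Summit 347/424 = 81.8%, Bayview 207/285 = 72.6% → Summit
Moderate: Summit 137/188 = 72.9%, Bayview 223/343 = 65.0% → Summit
Overall: Summit 701/1158 = 60.5%, Bayview 729/1368 = 53.3% → Summit
Neither sweeps: Summit wins 3 of 4 groups, Bayview wins 1. Summit wins overall but not every group — no Simpson reversal.

No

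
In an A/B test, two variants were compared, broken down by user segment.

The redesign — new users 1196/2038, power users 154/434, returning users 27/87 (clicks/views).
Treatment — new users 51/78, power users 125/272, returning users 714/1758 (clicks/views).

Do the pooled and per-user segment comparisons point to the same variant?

New users: the redesign 1196/2038 = 58.7%, Treatment 51/78 = 65.4% → Treatment
Power users: the redesign 154/434 = 35.5%, Treatment 125/272 = 46.0% → Treatment
Returning users: the redesign 27/87 = 31.0%, Treatment 714/1758 = 40.6% → Treatment
Overall: the redesign 1377/2559 = 53.8%, Treatment 890/2108 = 42.2% → the redesign
Treatment wins each user group but the redesign wins overall — the comparison reverses. Treatment's views skew toward returning users, which has a lower base rate.

No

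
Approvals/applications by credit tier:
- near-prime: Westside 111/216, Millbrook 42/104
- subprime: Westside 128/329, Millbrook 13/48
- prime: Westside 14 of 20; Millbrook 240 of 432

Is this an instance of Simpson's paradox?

Yes

Near-prime: Westside 111/216 = 51.4%, Millbrook 42/104 = 40.4% → Westside
Subprime: Westside 128/329 = 38.9%, Millbrook 13/48 = 27.1% → Westside
Prime: Westside 14/20 = 70.0%, Millbrook 240/432 = 55.6% → Westside
Overall: Westside 253/565 = 44.8%, Millbrook 295/584 = 50.5% → Millbrook
Westside wins each credit group but Millbrook wins overall — the comparison reverses. Westside's applications skew toward subprime, which has a lower base rate.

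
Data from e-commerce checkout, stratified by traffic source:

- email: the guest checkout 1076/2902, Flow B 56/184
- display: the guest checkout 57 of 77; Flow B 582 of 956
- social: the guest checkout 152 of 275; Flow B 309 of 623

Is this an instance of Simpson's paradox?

Email: the guest checkout 1076/2902 = 37.1%, Flow B 56/184 = 30.4% → the guest checkout
Display: the guest checkout 57/77 = 74.0%, Flow B 582/956 = 60.9% → the guest checkout
Social: the guest checkout 152/275 = 55.3%, Flow B 309/623 = 49.6% → the guest checkout
Overall: the guest checkout 1285/3254 = 39.5%, Flow B 947/1763 = 53.7% → Flow B
The guest checkout wins each traffic group but Flow B wins overall — the comparison reverses. The guest checkout's sessions skew toward email, which has a lower base rate.

Yes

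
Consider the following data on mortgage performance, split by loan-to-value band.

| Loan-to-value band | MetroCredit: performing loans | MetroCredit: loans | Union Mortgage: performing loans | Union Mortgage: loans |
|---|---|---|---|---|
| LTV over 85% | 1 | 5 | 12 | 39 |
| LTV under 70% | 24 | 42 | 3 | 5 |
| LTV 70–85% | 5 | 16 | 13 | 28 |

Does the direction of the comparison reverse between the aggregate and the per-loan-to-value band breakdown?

LTV over 85%: MetroCredit 1/5 = 20.0%, Union Mortgage 12/39 = 30.8% → Union Mortgage
LTV under 70%: MetroCredit 24/42 = 57.1%, Union Mortgage 3/5 = 60.0% → Union Mortgage
LTV 70–85%: MetroCredit 5/16 = 31.2%, Union Mortgage 13/28 = 46.4% → Union Mortgage
Overall: MetroCredit 30/63 = 47.6%, Union Mortgage 28/72 = 38.9% → MetroCredit
Union Mortgage wins each loan-to-value group but MetroCredit wins overall — the comparison reverses. Union Mortgage's loans skew toward LTV over 85%, which has a lower base rate.

Yes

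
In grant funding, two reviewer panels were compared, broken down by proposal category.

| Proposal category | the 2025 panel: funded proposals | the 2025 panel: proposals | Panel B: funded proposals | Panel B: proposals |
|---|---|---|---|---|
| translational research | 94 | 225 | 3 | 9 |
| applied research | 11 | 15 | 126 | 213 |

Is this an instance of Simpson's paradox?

Translational research: the 2025 panel 94/225 = 41.8%, Panel B 3/9 = 33.3% → the 2025 panel
Applied research: the 2025 panel 11/15 = 73.3%, Panel B 126/213 = 59.2% → the 2025 panel
Overall: the 2025 panel 105/240 = 43.8%, Panel B 129/222 = 58.1% → Panel B
The 2025 panel wins each proposal group but Panel B wins overall — the comparison reverses. The 2025 panel's proposals skew toward translational research, which has a lower base rate.

Yes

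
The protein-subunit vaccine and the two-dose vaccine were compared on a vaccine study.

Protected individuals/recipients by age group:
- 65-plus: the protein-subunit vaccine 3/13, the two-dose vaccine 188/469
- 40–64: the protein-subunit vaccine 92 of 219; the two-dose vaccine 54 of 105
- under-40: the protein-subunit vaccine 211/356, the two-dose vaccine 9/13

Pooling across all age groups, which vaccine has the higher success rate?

65-plus: the protein-subunit vaccine 3/13 = 23.1%, the two-dose vaccine 188/469 = 40.1% → the two-dose vaccine
40–64: the protein-subunit vaccine 92/219 = 42.0%, the two-dose vaccine 54/105 = 51.4% → the two-dose vaccine
Under-40: the protein-subunit vaccine 211/356 = 59.3%, the two-dose vaccine 9/13 = 69.2% → the two-dose vaccine
Overall: the protein-subunit vaccine 306/588 = 52.0%, the two-dose vaccine 251/587 = 42.8% → the protein-subunit vaccine
(The two-dose vaccine wins every age group but the protein-subunit vaccine wins overall — the two-dose vaccine's recipients skew toward the low-rate 65-plus group.)

the protein-subunit vaccine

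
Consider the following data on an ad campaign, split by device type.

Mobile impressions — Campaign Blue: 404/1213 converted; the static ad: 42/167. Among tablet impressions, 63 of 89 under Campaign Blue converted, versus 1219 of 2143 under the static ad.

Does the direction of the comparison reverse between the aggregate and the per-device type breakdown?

Yes

Mobile: Campaign Blue 404/1213 = 33.3%, the static ad 42/167 = 25.1% → Campaign Blue
Tablet: Campaign Blue 63/89 = 70.8%, the static ad 1219/2143 = 56.9% → Campaign Blue
Overall: Campaign Blue 467/1302 = 35.9%, the static ad 1261/2310 = 54.6% → the static ad
Campaign Blue wins each device group but the static ad wins overall — the comparison reverses. Campaign Blue's impressions skew toward mobile, which has a lower base rate.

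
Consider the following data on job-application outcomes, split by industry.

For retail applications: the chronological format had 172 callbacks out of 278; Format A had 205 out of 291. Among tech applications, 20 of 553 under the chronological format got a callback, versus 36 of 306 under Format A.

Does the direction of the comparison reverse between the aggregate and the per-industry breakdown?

No

Retail: the chronological format 172/278 = 61.9%, Format A 205/291 = 70.4% → Format A
Tech: the chronological format 20/553 = 3.6%, Format A 36/306 = 11.8% → Format A
Overall: the chronological format 192/831 = 23.1%, Format A 241/597 = 40.4% → Format A
Format A wins overall and in every industry group — no reversal.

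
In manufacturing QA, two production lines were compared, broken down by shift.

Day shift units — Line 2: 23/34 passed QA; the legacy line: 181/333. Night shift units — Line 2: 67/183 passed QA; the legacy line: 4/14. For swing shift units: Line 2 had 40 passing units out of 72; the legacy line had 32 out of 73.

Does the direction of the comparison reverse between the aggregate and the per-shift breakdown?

Yes

Day shift: Line 2 23/34 = 67.6%, the legacy line 181/333 = 54.4% → Line 2
Night shift: Line 2 67/183 = 36.6%, the legacy line 4/14 = 28.6% → Line 2
Swing shift: Line 2 40/72 = 55.6%, the legacy line 32/73 = 43.8% → Line 2
Overall: Line 2 130/289 = 45.0%, the legacy line 217/420 = 51.7% → the legacy line
Line 2 wins each shift group but the legacy line wins overall — the comparison reverses. Line 2's units skew toward night shift, which has a lower base rate.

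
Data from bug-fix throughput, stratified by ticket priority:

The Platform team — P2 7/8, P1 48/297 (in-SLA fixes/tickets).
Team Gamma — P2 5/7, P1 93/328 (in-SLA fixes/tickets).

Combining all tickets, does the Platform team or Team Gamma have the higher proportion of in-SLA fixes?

P2: the Platform team 7/8 = 87.5%, Team Gamma 5/7 = 71.4% → the Platform team
P1: the Platform team 48/297 = 16.2%, Team Gamma 93/328 = 28.4% → Team Gamma
Overall: the Platform team 55/305 = 18.0%, Team Gamma 98/335 = 29.3% → Team Gamma
(Neither sweeps every ticket group, but Team Gamma has the higher pooled rate.)

Team Gamma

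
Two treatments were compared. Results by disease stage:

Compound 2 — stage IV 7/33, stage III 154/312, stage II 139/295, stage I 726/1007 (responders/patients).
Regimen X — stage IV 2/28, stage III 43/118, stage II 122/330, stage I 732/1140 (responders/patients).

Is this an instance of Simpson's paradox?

Stage IV: Compound 2 7/33 = 21.2%, Regimen X 2/28 = 7.1% → Compound 2
Stage III: Compound 2 154/312 = 49.4%, Regimen X 43/118 = 36.4% → Compound 2
Stage II: Compound 2 139/295 = 47.1%, Regimen X 122/330 = 37.0% → Compound 2
Stage I: Compound 2 726/1007 = 72.1%, Regimen X 732/1140 = 64.2% → Compound 2
Overall: Compound 2 1026/1647 = 62.3%, Regimen X 899/1616 = 55.6% → Compound 2
Compound 2 wins overall and in every disease group — no reversal.

No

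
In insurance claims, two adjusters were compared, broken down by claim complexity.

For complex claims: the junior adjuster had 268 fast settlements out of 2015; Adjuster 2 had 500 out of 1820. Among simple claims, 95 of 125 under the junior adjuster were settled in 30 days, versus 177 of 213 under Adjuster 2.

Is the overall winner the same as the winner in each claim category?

Complex: the junior adjuster 268/2015 = 13.3%, Adjuster 2 500/1820 = 27.5% → Adjuster 2
Simple: the junior adjuster 95/125 = 76.0%, Adjuster 2 177/213 = 83.1% → Adjuster 2
Overall: the junior adjuster 363/2140 = 17.0%, Adjuster 2 677/2033 = 33.3% → Adjuster 2
Adjuster 2 wins overall and in every claim group — no reversal.

Yes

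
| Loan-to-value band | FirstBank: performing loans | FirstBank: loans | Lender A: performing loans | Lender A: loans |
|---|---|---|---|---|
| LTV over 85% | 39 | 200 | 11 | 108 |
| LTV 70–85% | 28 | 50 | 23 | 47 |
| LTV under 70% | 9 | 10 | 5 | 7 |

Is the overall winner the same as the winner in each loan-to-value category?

LTV over 85%: FirstBank 39/200 = 19.5%, Lender A 11/108 = 10.2% → FirstBank
LTV 70–85%: FirstBank 28/50 = 56.0%, Lender A 23/47 = 48.9% → FirstBank
LTV under 70%: FirstBank 9/10 = 90.0%, Lender A 5/7 = 71.4% → FirstBank
Overall: FirstBank 76/260 = 29.2%, Lender A 39/162 = 24.1% → FirstBank
FirstBank wins overall and in every loan-to-value group — no reversal.

Yes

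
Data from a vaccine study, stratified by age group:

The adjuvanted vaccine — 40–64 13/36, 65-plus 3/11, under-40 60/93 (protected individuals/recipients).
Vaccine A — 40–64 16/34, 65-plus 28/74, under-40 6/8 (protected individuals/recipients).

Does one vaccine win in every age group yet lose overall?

Yes

40–64: the adjuvanted vaccine 13/36 = 36.1%, Vaccine A 16/34 = 47.1% → Vaccine A
65-plus: the adjuvanted vaccine 3/11 = 27.3%, Vaccine A 28/74 = 37.8% → Vaccine A
Under-40: the adjuvanted vaccine 60/93 = 64.5%, Vaccine A 6/8 = 75.0% → Vaccine A
Overall: the adjuvanted vaccine 76/140 = 54.3%, Vaccine A 50/116 = 43.1% → the adjuvanted vaccine
Vaccine A wins each age group but the adjuvanted vaccine wins overall — the comparison reverses. Vaccine A's recipients skew toward 65-plus, which has a lower base rate.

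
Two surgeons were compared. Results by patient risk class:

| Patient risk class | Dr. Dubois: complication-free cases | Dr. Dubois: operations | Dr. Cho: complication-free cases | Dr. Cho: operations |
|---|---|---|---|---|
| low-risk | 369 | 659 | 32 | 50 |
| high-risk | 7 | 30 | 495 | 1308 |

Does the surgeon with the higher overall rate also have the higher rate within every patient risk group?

No

Low-risk: Dr. Dubois 369/659 = 56.0%, Dr. Cho 32/50 = 64.0% → Dr. Cho
High-risk: Dr. Dubois 7/30 = 23.3%, Dr. Cho 495/1308 = 37.8% → Dr. Cho
Overall: Dr. Dubois 376/689 = 54.6%, Dr. Cho 527/1358 = 38.8% → Dr. Dubois
Dr. Cho wins each patient risk group but Dr. Dubois wins overall — the comparison reverses. Dr. Cho's operations skew toward high-risk, which has a lower base rate.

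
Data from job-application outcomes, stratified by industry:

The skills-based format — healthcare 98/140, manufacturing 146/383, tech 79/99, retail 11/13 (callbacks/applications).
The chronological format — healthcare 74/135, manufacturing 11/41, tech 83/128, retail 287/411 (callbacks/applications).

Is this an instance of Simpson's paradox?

Healthcare: the skills-based format 98/140 = 70.0%, the chronological format 74/135 = 54.8% → the skills-based format
Manufacturing: the skills-based format 146/383 = 38.1%, the chronological format 11/41 = 26.8% → the skills-based format
Tech: the skills-based format 79/99 = 79.8%, the chronological format 83/128 = 64.8% → the skills-based format
Retail: the skills-based format 11/13 = 84.6%, the chronological format 287/411 = 69.8% → the skills-based format
Overall: the skills-based format 334/635 = 52.6%, the chronological format 455/715 = 63.6% → the chronological format
The skills-based format wins each industry group but the chronological format wins overall — the comparison reverses. The skills-based format's applications skew toward manufacturing, which has a lower base rate.

Yes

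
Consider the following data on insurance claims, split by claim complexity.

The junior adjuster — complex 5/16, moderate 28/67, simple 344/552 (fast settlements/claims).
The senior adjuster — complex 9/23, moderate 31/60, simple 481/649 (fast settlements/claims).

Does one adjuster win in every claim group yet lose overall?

Complex: the junior adjuster 5/16 = 31.2%, the senior adjuster 9/23 = 39.1% → the senior adjuster
Moderate: the junior adjuster 28/67 = 41.8%, the senior adjuster 31/60 = 51.7% → the senior adjuster
Simple: the junior adjuster 344/552 = 62.3%, the senior adjuster 481/649 = 74.1% → the senior adjuster
Overall: the junior adjuster 377/635 = 59.4%, the senior adjuster 521/732 = 71.2% → the senior adjuster
The senior adjuster wins overall and in every claim group — no reversal.

No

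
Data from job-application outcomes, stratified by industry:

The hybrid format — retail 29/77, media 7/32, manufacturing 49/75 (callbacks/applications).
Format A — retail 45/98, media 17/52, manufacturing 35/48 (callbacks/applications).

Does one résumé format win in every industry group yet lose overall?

Retail: the hybrid format 29/77 = 37.7%, Format A 45/98 = 45.9% → Format A
Media: the hybrid format 7/32 = 21.9%, Format A 17/52 = 32.7% → Format A
Manufacturing: the hybrid format 49/75 = 65.3%, Format A 35/48 = 72.9% → Format A
Overall: the hybrid format 85/184 = 46.2%, Format A 97/198 = 49.0% → Format A
Format A wins overall and in every industry group — no reversal.

No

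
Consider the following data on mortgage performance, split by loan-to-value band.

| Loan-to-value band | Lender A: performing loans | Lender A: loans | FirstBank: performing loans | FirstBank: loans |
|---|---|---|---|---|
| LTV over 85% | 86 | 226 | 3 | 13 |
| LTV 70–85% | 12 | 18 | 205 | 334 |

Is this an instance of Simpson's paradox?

LTV over 85%: Lender A 86/226 = 38.1%, FirstBank 3/13 = 23.1% → Lender A
LTV 70–85%: Lender A 12/18 = 66.7%, FirstBank 205/334 = 61.4% → Lender A
Overall: Lender A 98/244 = 40.2%, FirstBank 208/347 = 59.9% → FirstBank
Lender A wins each loan-to-value group but FirstBank wins overall — the comparison reverses. Lender A's loans skew toward LTV over 85%, which has a lower base rate.

Yes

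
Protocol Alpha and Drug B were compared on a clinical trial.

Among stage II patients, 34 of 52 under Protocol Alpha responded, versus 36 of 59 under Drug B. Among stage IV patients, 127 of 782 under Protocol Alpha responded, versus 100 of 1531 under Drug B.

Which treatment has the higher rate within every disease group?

Protocol Alpha

Stage II: Protocol Alpha 34/52 = 65.4%, Drug B 36/59 = 61.0% → Protocol Alpha
Stage IV: Protocol Alpha 127/782 = 16.2%, Drug B 100/1531 = 6.5% → Protocol Alpha
Protocol Alpha has the higher rate in both groups.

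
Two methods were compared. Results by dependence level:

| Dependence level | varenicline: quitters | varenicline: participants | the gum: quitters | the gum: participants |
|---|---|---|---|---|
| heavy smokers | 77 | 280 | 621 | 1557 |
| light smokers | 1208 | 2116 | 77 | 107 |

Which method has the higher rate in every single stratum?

the gum

Heavy smokers: varenicline 77/280 = 27.5%, the gum 621/1557 = 39.9% → the gum
Light smokers: varenicline 1208/2116 = 57.1%, the gum 77/107 = 72.0% → the gum
The gum has the higher rate in both groups.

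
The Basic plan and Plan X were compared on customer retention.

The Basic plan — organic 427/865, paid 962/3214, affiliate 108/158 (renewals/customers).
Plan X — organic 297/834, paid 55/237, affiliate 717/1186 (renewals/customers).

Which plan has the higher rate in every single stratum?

the Basic plan

Organic: the Basic plan 427/865 = 49.4%, Plan X 297/834 = 35.6% → the Basic plan
Paid: the Basic plan 962/3214 = 29.9%, Plan X 55/237 = 23.2% → the Basic plan
Affiliate: the Basic plan 108/158 = 68.4%, Plan X 717/1186 = 60.5% → the Basic plan
The Basic plan has the higher rate in all 3 groups.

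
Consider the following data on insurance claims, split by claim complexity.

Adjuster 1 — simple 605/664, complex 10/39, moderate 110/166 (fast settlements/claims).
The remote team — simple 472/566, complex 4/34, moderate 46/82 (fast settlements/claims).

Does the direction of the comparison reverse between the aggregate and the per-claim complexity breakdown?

No

Simple: Adjuster 1 605/664 = 91.1%, the remote team 472/566 = 83.4% → Adjuster 1
Complex: Adjuster 1 10/39 = 25.6%, the remote team 4/34 = 11.8% → Adjuster 1
Moderate: Adjuster 1 110/166 = 66.3%, the remote team 46/82 = 56.1% → Adjuster 1
Overall: Adjuster 1 725/869 = 83.4%, the remote team 522/682 = 76.5% → Adjuster 1
Adjuster 1 wins overall and in every claim group — no reversal.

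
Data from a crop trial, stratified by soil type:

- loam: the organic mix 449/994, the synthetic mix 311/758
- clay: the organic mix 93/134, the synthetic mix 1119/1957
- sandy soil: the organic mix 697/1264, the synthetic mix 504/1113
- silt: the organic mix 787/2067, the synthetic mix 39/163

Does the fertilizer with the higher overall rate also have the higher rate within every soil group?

Loam: the organic mix 449/994 = 45.2%, the synthetic mix 311/758 = 41.0% → the organic mix
Clay: the organic mix 93/134 = 69.4%, the synthetic mix 1119/1957 = 57.2% → the organic mix
Sandy soil: the organic mix 697/1264 = 55.1%, the synthetic mix 504/1113 = 45.3% → the organic mix
Silt: the organic mix 787/2067 = 38.1%, the synthetic mix 39/163 = 23.9% → the organic mix
Overall: the organic mix 2026/4459 = 45.4%, the synthetic mix 1973/3991 = 49.4% → the synthetic mix
The organic mix wins each soil group but the synthetic mix wins overall — the comparison reverses. The organic mix's plots skew toward silt, which has a lower base rate.

No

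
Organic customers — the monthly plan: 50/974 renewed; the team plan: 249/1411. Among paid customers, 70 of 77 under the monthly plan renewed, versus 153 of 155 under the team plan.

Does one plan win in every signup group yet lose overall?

No

Organic: the monthly plan 50/974 = 5.1%, the team plan 249/1411 = 17.6% → the team plan
Paid: the monthly plan 70/77 = 90.9%, the team plan 153/155 = 98.7% → the team plan
Overall: the monthly plan 120/1051 = 11.4%, the team plan 402/1566 = 25.7% → the team plan
The team plan wins overall and in every signup group — no reversal.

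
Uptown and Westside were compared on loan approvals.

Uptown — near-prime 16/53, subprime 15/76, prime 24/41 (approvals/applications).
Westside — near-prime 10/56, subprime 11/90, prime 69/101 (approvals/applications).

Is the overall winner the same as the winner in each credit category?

Near-prime: Uptown 16/53 = 30.2%, Westside 10/56 = 17.9% → Uptown
Subprime: Uptown 15/76 = 19.7%, Westside 11/90 = 12.2% → Uptown
Prime: Uptown 24/41 = 58.5%, Westside 69/101 = 68.3% → Westside
Overall: Uptown 55/170 = 32.4%, Westside 90/247 = 36.4% → Westside
Neither sweeps: Uptown wins 2 of 3 groups, Westside wins 1. Westside wins overall but not every group — no Simpson reversal.

No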